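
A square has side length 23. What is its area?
Area = s²
Area = 23²
Area = 529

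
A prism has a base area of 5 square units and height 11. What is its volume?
Volume = base area * height
Volume = 5 * 11
Volume = 55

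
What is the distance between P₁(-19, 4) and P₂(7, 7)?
Using the distance formula: d = sqrt((x₂-x₁)² + (y₂-y₁)²)
dx = 7 - (-19) = 26
dy = 7 - 4 = 3
d = sqrt(26² + 3²) = sqrt(676 + 9) = sqrt(685) = 26.17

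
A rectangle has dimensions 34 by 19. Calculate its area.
Area = length * width
Area = 34 * 19
Area = 646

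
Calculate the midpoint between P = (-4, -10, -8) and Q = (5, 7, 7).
Midpoint = ((-4+5)/2, (-10+7)/2, (-8+7)/2) = (0.5, -1.5, -0.5)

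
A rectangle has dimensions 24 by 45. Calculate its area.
Area = length * width
Area = 24 * 45
Area = 1080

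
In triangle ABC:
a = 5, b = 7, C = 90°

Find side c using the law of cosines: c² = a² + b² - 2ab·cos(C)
c² = 5² + 7² - 2·5·7·cos(90°)
c² = 25 + 49 - 70·0.0000 = 74
c = √74 = 8.602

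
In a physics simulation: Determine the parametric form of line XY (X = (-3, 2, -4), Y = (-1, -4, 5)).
Direction vector d = Y - X = (2, -6, 9)
x = -3 + 2t, y = 2 - 6t, z = -4 + 9t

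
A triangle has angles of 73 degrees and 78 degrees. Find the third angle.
Sum of angles in a triangle = 180 degrees
Third angle = 180 - 73 - 78
Third angle = 29 degrees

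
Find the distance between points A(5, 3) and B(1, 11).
Using the distance formula: d = sqrt((x₂-x₁)² + (y₂-y₁)²)
dx = 1 - 5 = -4
dy = 11 - 3 = 8
d = sqrt((-4)² + 8²) = sqrt(16 + 64) = sqrt(80) = 8.94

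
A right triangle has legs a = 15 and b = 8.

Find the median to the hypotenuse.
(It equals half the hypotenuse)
Hypotenuse c = √(15² + 8²) = √289 = 17
Median to hypotenuse = c/2 = 8.5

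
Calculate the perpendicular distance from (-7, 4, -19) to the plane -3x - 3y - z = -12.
d = |(-3)(-7) + (-3)(4) + (-1)(-19) - (-12)| / √((-3)² + (-3)² + (-1)²) = 40/√19 = 9.177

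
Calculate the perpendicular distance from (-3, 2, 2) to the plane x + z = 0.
d = |1(-3) + 0(2) + 1(2) - (0)| / √(1² + 0² + 1²) = 1/√2 = 0.7071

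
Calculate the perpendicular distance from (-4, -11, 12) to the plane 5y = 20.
d = |0(-4) + 5(-11) + 0(12) - (20)| / √(0² + 5² + 0²) = 75/√25 = 15.0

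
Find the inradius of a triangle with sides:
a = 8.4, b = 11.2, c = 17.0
s = (a+b+c)/2 = (8.4+11.2+17.0)/2 = 18.3
Area = √(s(s-a)(s-b)(s-c)) = √(18.3·9.9·7.1·1.3) = 40.8925
r = Area/s = 40.8925/18.3 = 2.235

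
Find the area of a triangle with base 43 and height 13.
Area = (1/2) * base * height
Area = (1/2) * 43 * 13
Area = 279.50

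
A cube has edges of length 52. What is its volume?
Volume = s³
Volume = 52³
Volume = 140608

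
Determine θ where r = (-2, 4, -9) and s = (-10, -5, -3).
r·s = 27, |r|² = 101, |s|² = 134
cos θ = 27/√13534 ≈ 0.2321
θ ≈ 76.58°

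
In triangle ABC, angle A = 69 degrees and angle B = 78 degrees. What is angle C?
Sum of angles in a triangle = 180 degrees
Third angle = 180 - 69 - 78
Third angle = 33 degrees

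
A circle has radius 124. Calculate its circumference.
Circumference = 2 * pi * r
Circumference = 2 * pi * 124
Circumference = 779.11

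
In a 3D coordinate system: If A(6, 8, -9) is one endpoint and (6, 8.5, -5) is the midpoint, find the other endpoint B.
B = (2×6 - 6, 2×8.5 - 8, 2×(-5) - (-9)) = (6, 9, -1)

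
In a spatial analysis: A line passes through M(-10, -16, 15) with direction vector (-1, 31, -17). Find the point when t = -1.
P(-1) = (-10 + (-1)(-1), -16 + 31(-1), 15 + (-17)(-1)) = (-9, -47, 32)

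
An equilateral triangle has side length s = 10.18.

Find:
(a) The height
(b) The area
(a) Height h = s·√3/2 = 10.18·√3/2 = 8.816
(b) Area = (√3/4)·s² = (√3/4)·10.18² = (√3/4)·103.632 = 44.87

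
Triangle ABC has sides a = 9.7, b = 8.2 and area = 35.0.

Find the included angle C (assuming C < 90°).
Area = ½ab·sin(C)  →  sin(C) = 2·Area/(ab)
sin(C) = 2·35.0/(9.7·8.2) = 0.880060
C = arcsin(0.880060) = 61.65°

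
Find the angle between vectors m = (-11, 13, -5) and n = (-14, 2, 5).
m·n = 155, |m|² = 315, |n|² = 225
cos θ = 155/√70875 ≈ 0.5822
θ ≈ 54.39°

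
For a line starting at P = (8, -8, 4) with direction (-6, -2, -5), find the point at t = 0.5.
P(0.5) = (8 + (-6)(0.5), -8 + (-2)(0.5), 4 + (-5)(0.5)) = (5, -9, 1.5)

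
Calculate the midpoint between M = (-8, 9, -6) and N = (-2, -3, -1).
Midpoint = ((-8-2)/2, (9-3)/2, (-6-1)/2) = (-5, 3, -3.5)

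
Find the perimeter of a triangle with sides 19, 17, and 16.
Perimeter = sum of all sides
Perimeter = 19 + 17 + 16
Perimeter = 52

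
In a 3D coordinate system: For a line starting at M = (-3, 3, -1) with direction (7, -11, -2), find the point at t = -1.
P(-1) = (-3 + 7(-1), 3 + (-11)(-1), -1 + (-2)(-1)) = (-10, 14, 1)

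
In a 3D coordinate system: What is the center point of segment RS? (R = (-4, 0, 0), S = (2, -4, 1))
Midpoint = ((-4+2)/2, (0-4)/2, (0+1)/2) = (-1, -2, 0.5)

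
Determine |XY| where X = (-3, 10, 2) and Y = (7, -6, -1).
d = √[(10)² + (-16)² + (-3)²] = √365 = 19.1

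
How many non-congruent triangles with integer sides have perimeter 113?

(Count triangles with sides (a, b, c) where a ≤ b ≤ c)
With a ≤ b ≤ c and a + b + c = 113, the triangle inequality a + b > c gives c < 113/2, so c ≤ 56.
Iterate a from 1 to ⌊p/3⌋ = 37; for each a, b ranges from a to ⌊(p−a)/2⌋ with c = p − a − b, keeping only c ≥ b.
Triples: (1, 56, 56), (2, 55, 56), (3, 54, 56), …
Count = 280 triangles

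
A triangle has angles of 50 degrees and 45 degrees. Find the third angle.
Sum of angles in a triangle = 180 degrees
Third angle = 180 - 50 - 45
Third angle = 85 degrees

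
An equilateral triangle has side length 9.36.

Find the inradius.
For an equilateral triangle, r = s/(2√3) where s is the side.
r = 9.36/(2√3) = 9.36/3.464102 = 2.702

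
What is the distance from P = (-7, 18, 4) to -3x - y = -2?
d = |(-3)(-7) + (-1)(18) + 0(4) - (-2)| / √((-3)² + (-1)² + 0²) = 5/√10 = 1.581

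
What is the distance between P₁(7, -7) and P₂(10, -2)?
Using the distance formula: d = sqrt((x₂-x₁)² + (y₂-y₁)²)
dx = 10 - 7 = 3
dy = (-2) - (-7) = 5
d = sqrt(3² + 5²) = sqrt(9 + 25) = sqrt(34) = 5.83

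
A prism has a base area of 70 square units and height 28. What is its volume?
Volume = base area * height
Volume = 70 * 28
Volume = 1960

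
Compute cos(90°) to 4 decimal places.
cos(90 degrees) = 0
Decimal approximation: 0.0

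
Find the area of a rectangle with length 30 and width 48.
Area = length * width
Area = 30 * 48
Area = 1440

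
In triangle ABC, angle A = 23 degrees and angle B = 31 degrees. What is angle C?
Sum of angles in a triangle = 180 degrees
Third angle = 180 - 23 - 31
Third angle = 126 degrees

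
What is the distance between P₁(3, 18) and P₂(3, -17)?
Using the distance formula: d = sqrt((x₂-x₁)² + (y₂-y₁)²)
dx = 3 - 3 = 0
dy = (-17) - 18 = -35
d = sqrt(0² + (-35)²) = sqrt(0 + 1225) = sqrt(1225) = 35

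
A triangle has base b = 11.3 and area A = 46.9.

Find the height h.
A = ½bh  →  h = 2A/b
h = 2·46.9/11.3 = 8.301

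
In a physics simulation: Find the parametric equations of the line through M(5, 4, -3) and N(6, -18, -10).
Direction vector d = N - M = (1, -22, -7)
x = 5 + t, y = 4 - 22t, z = -3 - 7t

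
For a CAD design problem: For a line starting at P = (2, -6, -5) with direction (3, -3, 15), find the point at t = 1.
P(1) = (2 + 3(1), -6 + (-3)(1), -5 + 15(1)) = (5, -9, 10)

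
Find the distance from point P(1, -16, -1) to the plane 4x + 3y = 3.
d = |4(1) + 3(-16) + 0(-1) - (3)| / √(4² + 3² + 0²) = 47/√25 = 9.4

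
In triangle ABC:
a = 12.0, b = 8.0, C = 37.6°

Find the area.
Using A = ½ab·sin(C):
A = ½·12.0·8.0·sin(37.6°) = ½·96·0.610145 = 29.29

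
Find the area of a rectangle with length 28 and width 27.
Area = length * width
Area = 28 * 27
Area = 756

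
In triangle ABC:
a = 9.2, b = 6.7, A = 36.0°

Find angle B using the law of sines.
sin(B)/b = sin(A)/a
sin(B) = b·sin(A)/a = 6.7·sin(36.0°)/9.2 = 0.428061
B = arcsin(0.428061) = 25.34°  (b ≤ a, so B ≤ A and the acute solution is unique)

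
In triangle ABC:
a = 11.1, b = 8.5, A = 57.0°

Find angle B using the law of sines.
sin(B)/b = sin(A)/a
sin(B) = b·sin(A)/a = 8.5·sin(57.0°)/11.1 = 0.642225
B = arcsin(0.642225) = 39.96°  (b ≤ a, so B ≤ A and the acute solution is unique)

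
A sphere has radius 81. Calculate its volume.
Volume = (4/3) * pi * r³
Volume = (4/3) * pi * 81³
Volume = (4/3) * pi * 531441
Volume = 2226094.86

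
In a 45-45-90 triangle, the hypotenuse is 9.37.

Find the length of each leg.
In a 45-45-90 triangle, hypotenuse = leg·√2  →  leg = hypotenuse/√2
leg = 9.37/√2 = 6.626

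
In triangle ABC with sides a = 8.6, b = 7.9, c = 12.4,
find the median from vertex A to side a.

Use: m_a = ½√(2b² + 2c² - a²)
m_a = ½√(2·7.9² + 2·12.4² - 8.6²)
m_a = ½√(124.82 + 307.52 - 73.96) = ½√358.38 = 9.465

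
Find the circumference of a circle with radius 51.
Circumference = 2 * pi * r
Circumference = 2 * pi * 51
Circumference = 320.44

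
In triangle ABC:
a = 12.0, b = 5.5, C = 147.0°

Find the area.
Using A = ½ab·sin(C):
A = ½·12.0·5.5·sin(147.0°) = ½·66·0.544639 = 17.97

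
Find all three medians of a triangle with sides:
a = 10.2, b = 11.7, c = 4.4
Using m_x = ½√(2y² + 2z² - x²):
m_a = ½√(2·11.7² + 2·4.4² - 10.2²) = ½√208.46 = 7.219
m_b = ½√(2·10.2² + 2·4.4² - 11.7²) = ½√109.91 = 5.242
m_c = ½√(2·10.2² + 2·11.7² - 4.4²) = ½√462.5 = 10.75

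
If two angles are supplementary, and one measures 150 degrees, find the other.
Supplementary angles sum to 180 degrees.
Other angle = 180 - 150
Other angle = 30 degrees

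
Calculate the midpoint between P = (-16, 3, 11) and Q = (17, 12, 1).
Midpoint = ((-16+17)/2, (3+12)/2, (11+1)/2) = (0.5, 7.5, 6)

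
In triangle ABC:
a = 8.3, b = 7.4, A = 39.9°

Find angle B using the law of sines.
sin(B)/b = sin(A)/a
sin(B) = b·sin(A)/a = 7.4·sin(39.9°)/8.3 = 0.571895
B = arcsin(0.571895) = 34.88°  (b ≤ a, so B ≤ A and the acute solution is unique)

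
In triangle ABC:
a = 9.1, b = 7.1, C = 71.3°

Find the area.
Using A = ½ab·sin(C):
A = ½·9.1·7.1·sin(71.3°) = ½·64.61·0.947210 = 30.6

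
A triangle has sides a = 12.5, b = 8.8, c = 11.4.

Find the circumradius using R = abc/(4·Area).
s = (a+b+c)/2 = 16.35
Area = √(s(s-a)(s-b)(s-c)) = √(16.35·3.85·7.55·4.95) = 48.5026
R = abc/(4·Area) = (12.5·8.8·11.4)/(4·48.5026) = 1254/194.0104 = 6.464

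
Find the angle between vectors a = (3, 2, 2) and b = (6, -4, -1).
a·b = 8, |a|² = 17, |b|² = 53
cos θ = 8/√901 ≈ 0.2665
θ ≈ 74.54°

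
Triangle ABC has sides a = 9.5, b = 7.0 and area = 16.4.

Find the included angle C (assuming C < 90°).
Area = ½ab·sin(C)  →  sin(C) = 2·Area/(ab)
sin(C) = 2·16.4/(9.5·7.0) = 0.493233
C = arcsin(0.493233) = 29.55°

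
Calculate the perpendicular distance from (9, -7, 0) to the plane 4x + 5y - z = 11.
d = |4(9) + 5(-7) + (-1)(0) - (11)| / √(4² + 5² + (-1)²) = 10/√42 = 1.543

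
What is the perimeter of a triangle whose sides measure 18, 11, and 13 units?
Perimeter = sum of all sides
Perimeter = 18 + 11 + 13
Perimeter = 42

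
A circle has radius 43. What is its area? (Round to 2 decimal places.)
Area = pi * r²
Area = pi * 43²
Area = pi * 1849
Area = 5808.80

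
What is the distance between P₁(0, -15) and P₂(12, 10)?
Using the distance formula: d = sqrt((x₂-x₁)² + (y₂-y₁)²)
dx = 12 - 0 = 12
dy = 10 - (-15) = 25
d = sqrt(12² + 25²) = sqrt(144 + 625) = sqrt(769) = 27.73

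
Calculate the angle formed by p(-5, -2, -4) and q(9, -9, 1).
p·q = -31, |p|² = 45, |q|² = 163
cos θ = -31/√7335 ≈ -0.362
θ ≈ 111.2°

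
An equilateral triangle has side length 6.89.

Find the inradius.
For an equilateral triangle, r = s/(2√3) where s is the side.
r = 6.89/(2√3) = 6.89/3.464102 = 1.989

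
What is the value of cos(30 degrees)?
cos(30 degrees) = sqrt(3)/2
Decimal approximation: 0.866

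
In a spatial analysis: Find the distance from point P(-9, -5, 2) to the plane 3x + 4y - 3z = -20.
d = |3(-9) + 4(-5) + (-3)(2) - (-20)| / √(3² + 4² + (-3)²) = 33/√34 = 5.659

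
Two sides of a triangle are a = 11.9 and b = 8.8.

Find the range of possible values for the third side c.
By the triangle inequality: |a - b| < c < a + b
|11.9 - 8.8| < c < 11.9 + 8.8
3.1 < c < 20.7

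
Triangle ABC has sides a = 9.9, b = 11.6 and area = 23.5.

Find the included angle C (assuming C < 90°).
Area = ½ab·sin(C)  →  sin(C) = 2·Area/(ab)
sin(C) = 2·23.5/(9.9·11.6) = 0.409265
C = arcsin(0.409265) = 24.16°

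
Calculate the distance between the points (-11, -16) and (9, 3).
Using the distance formula: d = sqrt((x₂-x₁)² + (y₂-y₁)²)
dx = 9 - (-11) = 20
dy = 3 - (-16) = 19
d = sqrt(20² + 19²) = sqrt(400 + 361) = sqrt(761) = 27.59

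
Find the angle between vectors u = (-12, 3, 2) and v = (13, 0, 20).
u·v = -116, |u|² = 157, |v|² = 569
cos θ = -116/√89333 ≈ -0.3881
θ ≈ 112.8°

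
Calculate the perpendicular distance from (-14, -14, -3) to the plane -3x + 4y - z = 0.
d = |(-3)(-14) + 4(-14) + (-1)(-3) - (0)| / √((-3)² + 4² + (-1)²) = 11/√26 = 2.157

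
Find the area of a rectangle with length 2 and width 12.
Area = length * width
Area = 2 * 12
Area = 24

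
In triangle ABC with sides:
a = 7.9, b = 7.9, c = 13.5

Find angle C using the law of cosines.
cos(C) = (a² + b² - c²)/(2ab)
cos(C) = (7.9² + 7.9² - 13.5²)/(2·7.9·7.9) = -57.43/124.82 = -0.460103
C = arccos(-0.460103) = 117.4°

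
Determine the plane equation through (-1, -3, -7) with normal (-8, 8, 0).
d = n·P = (-8)(-1) + (8)(-3) + (0)(-7) = -16
Plane: -8x + 8y = -16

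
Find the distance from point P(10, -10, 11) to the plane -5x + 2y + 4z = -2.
d = |(-5)(10) + 2(-10) + 4(11) - (-2)| / √((-5)² + 2² + 4²) = 24/√45 = 3.578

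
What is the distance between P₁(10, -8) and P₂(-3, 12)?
Using the distance formula: d = sqrt((x₂-x₁)² + (y₂-y₁)²)
dx = (-3) - 10 = -13
dy = 12 - (-8) = 20
d = sqrt((-13)² + 20²) = sqrt(169 + 400) = sqrt(569) = 23.85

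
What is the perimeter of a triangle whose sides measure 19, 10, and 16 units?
Perimeter = sum of all sides
Perimeter = 19 + 10 + 16
Perimeter = 45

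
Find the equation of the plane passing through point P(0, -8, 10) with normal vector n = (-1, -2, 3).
d = n·P = (-1)(0) + (-2)(-8) + (3)(10) = 46
Plane: -x - 2y + 3z = 46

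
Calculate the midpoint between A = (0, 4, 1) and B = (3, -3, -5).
Midpoint = ((0+3)/2, (4-3)/2, (1-5)/2) = (1.5, 0.5, -2)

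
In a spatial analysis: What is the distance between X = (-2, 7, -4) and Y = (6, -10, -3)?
d = √[(8)² + (-17)² + (1)²] = √354 = 18.81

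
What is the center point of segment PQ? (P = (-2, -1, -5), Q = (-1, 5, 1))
Midpoint = ((-2-1)/2, (-1+5)/2, (-5+1)/2) = (-1.5, 2, -2)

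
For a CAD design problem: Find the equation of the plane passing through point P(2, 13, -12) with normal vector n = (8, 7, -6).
d = n·P = (8)(2) + (7)(13) + (-6)(-12) = 179
Plane: 8x + 7y - 6z = 179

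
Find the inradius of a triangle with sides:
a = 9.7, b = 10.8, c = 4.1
s = (a+b+c)/2 = (9.7+10.8+4.1)/2 = 12.3
Area = √(s(s-a)(s-b)(s-c)) = √(12.3·2.6·1.5·8.2) = 19.8332
r = Area/s = 19.8332/12.3 = 1.612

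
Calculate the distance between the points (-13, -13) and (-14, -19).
Using the distance formula: d = sqrt((x₂-x₁)² + (y₂-y₁)²)
dx = (-14) - (-13) = -1
dy = (-19) - (-13) = -6
d = sqrt((-1)² + (-6)²) = sqrt(1 + 36) = sqrt(37) = 6.08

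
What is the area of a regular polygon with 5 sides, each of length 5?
For a regular 5-gon with side length s = 5:
Apothem a = s / (2*tan(pi/5)) = 5 / (2*tan(pi/5)) ≈ 3.441
Perimeter P = 5 * 5 = 25
Area = (1/2) * P * a = (1/2) * 25 * 3.441 = 43.01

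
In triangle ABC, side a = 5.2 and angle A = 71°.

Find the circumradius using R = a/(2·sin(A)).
R = a/(2·sin(A)) = 5.2/(2·sin(71°))
R = 5.2/(2·0.945519) = 5.2/1.891037 = 2.75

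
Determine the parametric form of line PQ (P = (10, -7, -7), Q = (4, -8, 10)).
Direction vector d = Q - P = (-6, -1, 17)
x = 10 - 6t, y = -7 - t, z = -7 + 17t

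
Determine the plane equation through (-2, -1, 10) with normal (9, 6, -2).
d = n·P = (9)(-2) + (6)(-1) + (-2)(10) = -44
Plane: 9x + 6y - 2z = -44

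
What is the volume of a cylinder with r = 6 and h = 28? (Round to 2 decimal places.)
Volume = pi * r² * h
Volume = pi * 6² * 28
Volume = pi * 36 * 28
Volume = pi * 1008
Volume = 3166.73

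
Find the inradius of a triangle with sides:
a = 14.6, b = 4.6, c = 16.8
s = (a+b+c)/2 = (14.6+4.6+16.8)/2 = 18
Area = √(s(s-a)(s-b)(s-c)) = √(18·3.4·13.4·1.2) = 31.3703
r = Area/s = 31.3703/18 = 1.743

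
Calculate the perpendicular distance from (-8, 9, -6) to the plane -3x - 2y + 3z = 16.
d = |(-3)(-8) + (-2)(9) + 3(-6) - (16)| / √((-3)² + (-2)² + 3²) = 28/√22 = 5.97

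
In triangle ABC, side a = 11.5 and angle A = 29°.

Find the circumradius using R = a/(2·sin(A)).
R = a/(2·sin(A)) = 11.5/(2·sin(29°))
R = 11.5/(2·0.484810) = 11.5/0.969619 = 11.86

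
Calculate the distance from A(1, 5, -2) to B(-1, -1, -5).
d = √[(-2)² + (-6)² + (-3)²] = √49 = 7.0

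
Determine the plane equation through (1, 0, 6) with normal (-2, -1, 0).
d = n·P = (-2)(1) + (-1)(0) + (0)(6) = -2
Plane: -2x - y = -2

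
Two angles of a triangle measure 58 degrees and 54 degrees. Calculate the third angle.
Sum of angles in a triangle = 180 degrees
Third angle = 180 - 58 - 54
Third angle = 68 degrees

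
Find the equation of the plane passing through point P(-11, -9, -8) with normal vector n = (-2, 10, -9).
d = n·P = (-2)(-11) + (10)(-9) + (-9)(-8) = 4
Plane: -2x + 10y - 9z = 4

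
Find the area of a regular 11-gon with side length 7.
For a regular 11-gon with side length s = 7:
Apothem a = s / (2*tan(pi/11)) = 7 / (2*tan(pi/11)) ≈ 11.9199
Perimeter P = 11 * 7 = 77
Area = (1/2) * P * a = (1/2) * 77 * 11.9199 = 458.92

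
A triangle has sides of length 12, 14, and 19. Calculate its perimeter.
Perimeter = sum of all sides
Perimeter = 12 + 14 + 19
Perimeter = 45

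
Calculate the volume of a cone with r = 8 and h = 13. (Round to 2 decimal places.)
Volume = (1/3) * pi * r² * h
Volume = (1/3) * pi * 8² * 13
Volume = (1/3) * pi * 64 * 13
Volume = (1/3) * pi * 832
Volume = 871.27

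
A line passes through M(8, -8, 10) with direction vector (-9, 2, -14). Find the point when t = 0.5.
P(0.5) = (8 + (-9)(0.5), -8 + 2(0.5), 10 + (-14)(0.5)) = (3.5, -7, 3)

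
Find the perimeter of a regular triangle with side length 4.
Perimeter = number of sides * side length
Perimeter = 3 * 4
Perimeter = 12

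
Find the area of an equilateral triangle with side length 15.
Area = (sqrt(3)/4) * s²
Area = (sqrt(3)/4) * 15²
Area = (sqrt(3)/4) * 225
Area = 97.43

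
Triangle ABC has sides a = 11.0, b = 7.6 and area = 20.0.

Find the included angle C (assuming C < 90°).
Area = ½ab·sin(C)  →  sin(C) = 2·Area/(ab)
sin(C) = 2·20.0/(11.0·7.6) = 0.478469
C = arcsin(0.478469) = 28.59°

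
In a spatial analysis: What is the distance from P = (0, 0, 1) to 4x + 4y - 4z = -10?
d = |4(0) + 4(0) + (-4)(1) - (-10)| / √(4² + 4² + (-4)²) = 6/√48 = 0.866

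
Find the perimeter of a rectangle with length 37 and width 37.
Perimeter = 2 * (length + width)
Perimeter = 2 * (37 + 37)
Perimeter = 2 * 74
Perimeter = 148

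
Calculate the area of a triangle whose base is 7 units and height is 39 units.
Area = (1/2) * base * height
Area = (1/2) * 7 * 39
Area = 136.50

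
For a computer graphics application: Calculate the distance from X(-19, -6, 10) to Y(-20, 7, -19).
d = √[(-1)² + (13)² + (-29)²] = √1011 = 31.8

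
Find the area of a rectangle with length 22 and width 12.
Area = length * width
Area = 22 * 12
Area = 264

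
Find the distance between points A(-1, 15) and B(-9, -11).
Using the distance formula: d = sqrt((x₂-x₁)² + (y₂-y₁)²)
dx = (-9) - (-1) = -8
dy = (-11) - 15 = -26
d = sqrt((-8)² + (-26)²) = sqrt(64 + 676) = sqrt(740) = 27.20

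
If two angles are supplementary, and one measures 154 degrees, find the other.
Supplementary angles sum to 180 degrees.
Other angle = 180 - 154
Other angle = 26 degrees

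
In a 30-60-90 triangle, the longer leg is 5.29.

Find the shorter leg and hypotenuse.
In a 30-60-90 triangle, sides are in ratio 1 : √3 : 2.
Long leg = short leg·√3  →  short leg = 5.29/√3 = 3.054
Hypotenuse = 2·(short leg) = 2·5.29/√3 = 6.108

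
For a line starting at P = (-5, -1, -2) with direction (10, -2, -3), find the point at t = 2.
P(2) = (-5 + 10(2), -1 + (-2)(2), -2 + (-3)(2)) = (15, -5, -8)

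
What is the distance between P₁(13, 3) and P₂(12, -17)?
Using the distance formula: d = sqrt((x₂-x₁)² + (y₂-y₁)²)
dx = 12 - 13 = -1
dy = (-17) - 3 = -20
d = sqrt((-1)² + (-20)²) = sqrt(1 + 400) = sqrt(401) = 20.02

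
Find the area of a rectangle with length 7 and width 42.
Area = length * width
Area = 7 * 42
Area = 294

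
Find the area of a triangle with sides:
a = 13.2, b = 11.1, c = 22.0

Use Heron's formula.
s = (a+b+c)/2 = (13.2+11.1+22.0)/2 = 23.15
A = √(s(s-a)(s-b)(s-c)) = √(23.15·9.95·12.05·1.15)
A = √3191.97 = 56.5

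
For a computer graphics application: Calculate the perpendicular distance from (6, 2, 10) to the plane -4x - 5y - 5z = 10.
d = |(-4)(6) + (-5)(2) + (-5)(10) - (10)| / √((-4)² + (-5)² + (-5)²) = 94/√66 = 11.57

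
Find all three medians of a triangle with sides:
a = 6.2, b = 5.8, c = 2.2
Using m_x = ½√(2y² + 2z² - x²):
m_a = ½√(2·5.8² + 2·2.2² - 6.2²) = ½√38.52 = 3.103
m_b = ½√(2·6.2² + 2·2.2² - 5.8²) = ½√52.92 = 3.637
m_c = ½√(2·6.2² + 2·5.8² - 2.2²) = ½√139.32 = 5.902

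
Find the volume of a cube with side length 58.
Volume = s³
Volume = 58³
Volume = 195112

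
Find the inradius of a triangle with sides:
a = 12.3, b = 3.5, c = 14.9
s = (a+b+c)/2 = (12.3+3.5+14.9)/2 = 15.35
Area = √(s(s-a)(s-b)(s-c)) = √(15.35·3.05·11.85·0.45) = 15.8005
r = Area/s = 15.8005/15.35 = 1.029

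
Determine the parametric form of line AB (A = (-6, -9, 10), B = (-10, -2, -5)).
Direction vector d = B - A = (-4, 7, -15)
x = -6 - 4t, y = -9 + 7t, z = 10 - 15t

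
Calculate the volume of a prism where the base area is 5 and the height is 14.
Volume = base area * height
Volume = 5 * 14
Volume = 70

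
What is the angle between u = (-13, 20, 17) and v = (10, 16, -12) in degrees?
u·v = -14, |u|² = 858, |v|² = 500
cos θ = -14/√429000 ≈ -0.02137
θ ≈ 91.22°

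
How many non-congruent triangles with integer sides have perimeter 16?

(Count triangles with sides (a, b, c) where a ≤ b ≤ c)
With a ≤ b ≤ c and a + b + c = 16, the triangle inequality a + b > c gives c < 16/2, so c ≤ 7.
Iterate a from 1 to ⌊p/3⌋ = 5; for each a, b ranges from a to ⌊(p−a)/2⌋ with c = p − a − b, keeping only c ≥ b.
Triples: (2, 7, 7), (3, 6, 7), (4, 5, 7), …
Count = 5 triangles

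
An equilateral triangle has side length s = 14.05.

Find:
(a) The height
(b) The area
(a) Height h = s·√3/2 = 14.05·√3/2 = 12.17
(b) Area = (√3/4)·s² = (√3/4)·14.05² = (√3/4)·197.403 = 85.48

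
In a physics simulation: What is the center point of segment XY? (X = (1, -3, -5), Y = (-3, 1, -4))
Midpoint = ((1-3)/2, (-3+1)/2, (-5-4)/2) = (-1, -1, -4.5)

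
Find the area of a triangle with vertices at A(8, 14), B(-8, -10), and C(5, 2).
Using the coordinate formula: Area = (1/2)|x₁(y₂-y₃) + x₂(y₃-y₁) + x₃(y₁-y₂)|
Area = (1/2)|8((-10)-2) + (-8)(2-14) + 5(14-(-10))|
Area = (1/2)|8*(-12) + (-8)*(-12) + 5*24|
Area = (1/2)|(-96) + 96 + 120|
Area = (1/2)*120 = 60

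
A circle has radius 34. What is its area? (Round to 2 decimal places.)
Area = pi * r²
Area = pi * 34²
Area = pi * 1156
Area = 3631.68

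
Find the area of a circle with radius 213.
Area = pi * r²
Area = pi * 213²
Area = pi * 45369
Area = 142530.92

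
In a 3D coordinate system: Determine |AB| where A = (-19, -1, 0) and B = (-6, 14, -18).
d = √[(13)² + (15)² + (-18)²] = √718 = 26.8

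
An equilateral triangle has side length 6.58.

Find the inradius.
For an equilateral triangle, r = s/(2√3) where s is the side.
r = 6.58/(2√3) = 6.58/3.464102 = 1.899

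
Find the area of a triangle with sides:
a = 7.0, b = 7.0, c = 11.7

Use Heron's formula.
s = (a+b+c)/2 = (7.0+7.0+11.7)/2 = 12.85
A = √(s(s-a)(s-b)(s-c)) = √(12.85·5.85·5.85·1.15)
A = √505.723 = 22.49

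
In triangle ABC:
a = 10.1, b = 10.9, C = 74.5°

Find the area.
Using A = ½ab·sin(C):
A = ½·10.1·10.9·sin(74.5°) = ½·110.09·0.963630 = 53.04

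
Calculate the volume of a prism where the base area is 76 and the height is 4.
Volume = base area * height
Volume = 76 * 4
Volume = 304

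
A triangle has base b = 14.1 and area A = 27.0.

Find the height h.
A = ½bh  →  h = 2A/b
h = 2·27.0/14.1 = 3.83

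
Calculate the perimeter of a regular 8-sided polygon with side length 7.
Perimeter = number of sides * side length
Perimeter = 8 * 7
Perimeter = 56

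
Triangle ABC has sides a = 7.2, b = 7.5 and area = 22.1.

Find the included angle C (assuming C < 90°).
Area = ½ab·sin(C)  →  sin(C) = 2·Area/(ab)
sin(C) = 2·22.1/(7.2·7.5) = 0.818519
C = arcsin(0.818519) = 54.94°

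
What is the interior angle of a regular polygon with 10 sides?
Interior angle of a regular n-gon = (n-2)*180/n
Interior angle = (10-2)*180/10
Interior angle = 8*180/10
Interior angle = 1440/10
Interior angle = 144 degrees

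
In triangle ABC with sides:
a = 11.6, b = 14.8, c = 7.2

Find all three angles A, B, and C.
By the law of cosines:
cos(A) = (b² + c² - a²)/(2bc) = 0.639640  →  A = 50.24°
cos(B) = (a² + c² - b²)/(2ac) = -0.195402  →  B = 101.3°
cos(C) = (a² + b² - c²)/(2ab) = 0.878844  →  C = 28.5°
Check: A + B + C = 180.0° ✓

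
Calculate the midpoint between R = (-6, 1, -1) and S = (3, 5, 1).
Midpoint = ((-6+3)/2, (1+5)/2, (-1+1)/2) = (-1.5, 3, 0)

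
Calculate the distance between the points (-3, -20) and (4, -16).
Using the distance formula: d = sqrt((x₂-x₁)² + (y₂-y₁)²)
dx = 4 - (-3) = 7
dy = (-16) - (-20) = 4
d = sqrt(7² + 4²) = sqrt(49 + 16) = sqrt(65) = 8.06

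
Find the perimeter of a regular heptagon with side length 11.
Perimeter = number of sides * side length
Perimeter = 7 * 11
Perimeter = 77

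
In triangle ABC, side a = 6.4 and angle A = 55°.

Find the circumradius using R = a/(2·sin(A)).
R = a/(2·sin(A)) = 6.4/(2·sin(55°))
R = 6.4/(2·0.819152) = 6.4/1.638304 = 3.906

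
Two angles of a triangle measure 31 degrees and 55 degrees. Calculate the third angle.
Sum of angles in a triangle = 180 degrees
Third angle = 180 - 31 - 55
Third angle = 94 degrees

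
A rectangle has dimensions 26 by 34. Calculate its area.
Area = length * width
Area = 26 * 34
Area = 884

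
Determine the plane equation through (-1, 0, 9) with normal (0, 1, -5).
d = n·P = (0)(-1) + (1)(0) + (-5)(9) = -45
Plane: y - 5z = -45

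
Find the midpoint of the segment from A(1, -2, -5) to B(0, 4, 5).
Midpoint = ((1+0)/2, (-2+4)/2, (-5+5)/2) = (0.5, 1, 0)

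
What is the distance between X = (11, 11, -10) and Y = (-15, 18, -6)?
d = √[(-26)² + (7)² + (4)²] = √741 = 27.22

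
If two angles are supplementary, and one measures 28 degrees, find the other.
Supplementary angles sum to 180 degrees.
Other angle = 180 - 28
Other angle = 152 degrees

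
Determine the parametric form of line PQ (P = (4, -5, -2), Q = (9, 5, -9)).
Direction vector d = Q - P = (5, 10, -7)
x = 4 + 5t, y = -5 + 10t, z = -2 - 7t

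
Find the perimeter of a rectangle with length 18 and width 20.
Perimeter = 2 * (length + width)
Perimeter = 2 * (18 + 20)
Perimeter = 2 * 38
Perimeter = 76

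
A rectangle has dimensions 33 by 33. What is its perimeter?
Perimeter = 2 * (length + width)
Perimeter = 2 * (33 + 33)
Perimeter = 2 * 66
Perimeter = 132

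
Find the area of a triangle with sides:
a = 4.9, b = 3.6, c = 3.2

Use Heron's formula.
s = (a+b+c)/2 = (4.9+3.6+3.2)/2 = 5.85
A = √(s(s-a)(s-b)(s-c)) = √(5.85·0.95·2.25·2.65)
A = √33.1366 = 5.756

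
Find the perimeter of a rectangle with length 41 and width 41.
Perimeter = 2 * (length + width)
Perimeter = 2 * (41 + 41)
Perimeter = 2 * 82
Perimeter = 164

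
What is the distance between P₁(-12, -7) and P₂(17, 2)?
Using the distance formula: d = sqrt((x₂-x₁)² + (y₂-y₁)²)
dx = 17 - (-12) = 29
dy = 2 - (-7) = 9
d = sqrt(29² + 9²) = sqrt(841 + 81) = sqrt(922) = 30.36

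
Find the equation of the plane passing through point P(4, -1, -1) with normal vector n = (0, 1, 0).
d = n·P = (0)(4) + (1)(-1) + (0)(-1) = -1
Plane: y = -1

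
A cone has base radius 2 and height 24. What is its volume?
Volume = (1/3) * pi * r² * h
Volume = (1/3) * pi * 2² * 24
Volume = (1/3) * pi * 4 * 24
Volume = (1/3) * pi * 96
Volume = 100.53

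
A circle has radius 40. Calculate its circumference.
Circumference = 2 * pi * r
Circumference = 2 * pi * 40
Circumference = 251.33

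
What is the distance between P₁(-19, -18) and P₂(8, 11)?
Using the distance formula: d = sqrt((x₂-x₁)² + (y₂-y₁)²)
dx = 8 - (-19) = 27
dy = 11 - (-18) = 29
d = sqrt(27² + 29²) = sqrt(729 + 841) = sqrt(1570) = 39.62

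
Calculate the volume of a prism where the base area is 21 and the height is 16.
Volume = base area * height
Volume = 21 * 16
Volume = 336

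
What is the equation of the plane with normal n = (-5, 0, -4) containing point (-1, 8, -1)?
d = n·P = (-5)(-1) + (0)(8) + (-4)(-1) = 9
Plane: -5x - 4z = 9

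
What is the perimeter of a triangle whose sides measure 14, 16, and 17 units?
Perimeter = sum of all sides
Perimeter = 14 + 16 + 17
Perimeter = 47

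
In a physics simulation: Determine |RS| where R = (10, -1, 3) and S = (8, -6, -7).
d = √[(-2)² + (-5)² + (-10)²] = √129 = 11.36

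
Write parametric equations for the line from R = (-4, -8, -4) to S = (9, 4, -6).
Direction vector d = S - R = (13, 12, -2)
x = -4 + 13t, y = -8 + 12t, z = -4 - 2t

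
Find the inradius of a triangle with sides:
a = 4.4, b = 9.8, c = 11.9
s = (a+b+c)/2 = (4.4+9.8+11.9)/2 = 13.05
Area = √(s(s-a)(s-b)(s-c)) = √(13.05·8.65·3.25·1.15) = 20.5402
r = Area/s = 20.5402/13.05 = 1.574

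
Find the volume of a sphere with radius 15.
Volume = (4/3) * pi * r³
Volume = (4/3) * pi * 15³
Volume = (4/3) * pi * 3375
Volume = 14137.17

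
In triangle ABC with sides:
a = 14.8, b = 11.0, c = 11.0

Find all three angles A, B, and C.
By the law of cosines:
cos(A) = (b² + c² - a²)/(2bc) = 0.094876  →  A = 84.56°
cos(B) = (a² + c² - b²)/(2ac) = 0.672727  →  B = 47.72°
cos(C) = (a² + b² - c²)/(2ab) = 0.672727  →  C = 47.72°
Check: A + B + C = 180.0° ✓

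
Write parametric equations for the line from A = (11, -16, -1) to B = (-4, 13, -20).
Direction vector d = B - A = (-15, 29, -19)
x = 11 - 15t, y = -16 + 29t, z = -1 - 19t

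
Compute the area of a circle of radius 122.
Area = pi * r²
Area = pi * 122²
Area = pi * 14884
Area = 46759.47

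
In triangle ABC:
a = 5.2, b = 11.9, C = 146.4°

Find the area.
Using A = ½ab·sin(C):
A = ½·5.2·11.9·sin(146.4°) = ½·61.88·0.553392 = 17.12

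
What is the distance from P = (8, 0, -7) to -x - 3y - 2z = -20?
d = |(-1)(8) + (-3)(0) + (-2)(-7) - (-20)| / √((-1)² + (-3)² + (-2)²) = 26/√14 = 6.949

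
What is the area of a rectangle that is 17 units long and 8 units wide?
Area = length * width
Area = 17 * 8
Area = 136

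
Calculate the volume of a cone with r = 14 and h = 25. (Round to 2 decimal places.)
Volume = (1/3) * pi * r² * h
Volume = (1/3) * pi * 14² * 25
Volume = (1/3) * pi * 196 * 25
Volume = (1/3) * pi * 4900
Volume = 5131.27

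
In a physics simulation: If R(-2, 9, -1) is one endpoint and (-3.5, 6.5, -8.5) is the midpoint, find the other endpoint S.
S = (2×(-3.5) - (-2), 2×6.5 - 9, 2×(-8.5) - (-1)) = (-5, 4, -16)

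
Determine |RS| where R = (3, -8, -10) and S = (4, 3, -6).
d = √[(1)² + (11)² + (4)²] = √138 = 11.75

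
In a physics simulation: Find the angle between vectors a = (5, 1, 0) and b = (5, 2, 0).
a·b = 27, |a|² = 26, |b|² = 29
cos θ = 27/√754 ≈ 0.9833
θ ≈ 10.49°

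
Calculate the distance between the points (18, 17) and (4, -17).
Using the distance formula: d = sqrt((x₂-x₁)² + (y₂-y₁)²)
dx = 4 - 18 = -14
dy = (-17) - 17 = -34
d = sqrt((-14)² + (-34)²) = sqrt(196 + 1156) = sqrt(1352) = 36.77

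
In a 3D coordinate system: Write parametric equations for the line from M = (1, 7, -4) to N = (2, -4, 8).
Direction vector d = N - M = (1, -11, 12)
x = 1 + t, y = 7 - 11t, z = -4 + 12t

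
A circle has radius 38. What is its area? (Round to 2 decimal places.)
Area = pi * r²
Area = pi * 38²
Area = pi * 1444
Area = 4536.46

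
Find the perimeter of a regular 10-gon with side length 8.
Perimeter = number of sides * side length
Perimeter = 10 * 8
Perimeter = 80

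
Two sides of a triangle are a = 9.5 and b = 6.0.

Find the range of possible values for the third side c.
By the triangle inequality: |a - b| < c < a + b
|9.5 - 6.0| < c < 9.5 + 6.0
3.5 < c < 15.5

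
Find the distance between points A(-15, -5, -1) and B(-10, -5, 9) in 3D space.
d = √[(5)² + (0)² + (10)²] = √125 = 11.18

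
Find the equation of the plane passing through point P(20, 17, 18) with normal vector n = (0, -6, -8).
d = n·P = (0)(20) + (-6)(17) + (-8)(18) = -246
Plane: -6y - 8z = -246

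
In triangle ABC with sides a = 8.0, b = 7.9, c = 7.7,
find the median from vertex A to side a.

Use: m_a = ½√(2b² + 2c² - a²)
m_a = ½√(2·7.9² + 2·7.7² - 8.0²)
m_a = ½√(124.82 + 118.58 - 64) = ½√179.4 = 6.697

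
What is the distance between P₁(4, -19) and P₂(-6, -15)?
Using the distance formula: d = sqrt((x₂-x₁)² + (y₂-y₁)²)
dx = (-6) - 4 = -10
dy = (-15) - (-19) = 4
d = sqrt((-10)² + 4²) = sqrt(100 + 16) = sqrt(116) = 10.77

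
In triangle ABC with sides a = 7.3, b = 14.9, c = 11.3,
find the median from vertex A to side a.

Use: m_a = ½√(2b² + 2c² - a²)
m_a = ½√(2·14.9² + 2·11.3² - 7.3²)
m_a = ½√(444.02 + 255.38 - 53.29) = ½√646.11 = 12.71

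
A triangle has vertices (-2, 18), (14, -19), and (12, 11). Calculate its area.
Using the coordinate formula: Area = (1/2)|x₁(y₂-y₃) + x₂(y₃-y₁) + x₃(y₁-y₂)|
Area = (1/2)|(-2)((-19)-11) + 14(11-18) + 12(18-(-19))|
Area = (1/2)|(-2)*(-30) + 14*(-7) + 12*37|
Area = (1/2)|60 + (-98) + 444|
Area = (1/2)*406 = 203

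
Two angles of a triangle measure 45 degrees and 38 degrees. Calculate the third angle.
Sum of angles in a triangle = 180 degrees
Third angle = 180 - 45 - 38
Third angle = 97 degrees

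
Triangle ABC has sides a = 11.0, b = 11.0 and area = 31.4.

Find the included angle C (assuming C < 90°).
Area = ½ab·sin(C)  →  sin(C) = 2·Area/(ab)
sin(C) = 2·31.4/(11.0·11.0) = 0.519008
C = arcsin(0.519008) = 31.27°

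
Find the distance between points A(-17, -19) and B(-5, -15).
Using the distance formula: d = sqrt((x₂-x₁)² + (y₂-y₁)²)
dx = (-5) - (-17) = 12
dy = (-15) - (-19) = 4
d = sqrt(12² + 4²) = sqrt(144 + 16) = sqrt(160) = 12.65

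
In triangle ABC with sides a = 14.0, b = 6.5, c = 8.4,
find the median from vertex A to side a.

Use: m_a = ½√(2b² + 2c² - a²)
m_a = ½√(2·6.5² + 2·8.4² - 14.0²)
m_a = ½√(84.5 + 141.12 - 196) = ½√29.62 = 2.721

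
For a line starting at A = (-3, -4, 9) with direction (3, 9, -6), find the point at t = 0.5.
P(0.5) = (-3 + 3(0.5), -4 + 9(0.5), 9 + (-6)(0.5)) = (-1.5, 0.5, 6)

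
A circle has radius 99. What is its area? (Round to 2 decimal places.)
Area = pi * r²
Area = pi * 99²
Area = pi * 9801
Area = 30790.75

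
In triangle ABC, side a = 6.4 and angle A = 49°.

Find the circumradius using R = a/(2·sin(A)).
R = a/(2·sin(A)) = 6.4/(2·sin(49°))
R = 6.4/(2·0.754710) = 6.4/1.509419 = 4.24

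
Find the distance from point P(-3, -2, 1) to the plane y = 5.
d = |0(-3) + 1(-2) + 0(1) - (5)| / √(0² + 1² + 0²) = 7/√1 = 7.0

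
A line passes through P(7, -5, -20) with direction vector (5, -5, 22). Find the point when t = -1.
P(-1) = (7 + 5(-1), -5 + (-5)(-1), -20 + 22(-1)) = (2, 0, -42)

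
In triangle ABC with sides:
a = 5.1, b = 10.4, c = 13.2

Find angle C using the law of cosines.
cos(C) = (a² + b² - c²)/(2ab)
cos(C) = (5.1² + 10.4² - 13.2²)/(2·5.1·10.4) = -40.07/106.08 = -0.377734
C = arccos(-0.377734) = 112.2°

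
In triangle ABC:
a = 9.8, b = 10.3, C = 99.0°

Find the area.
Using A = ½ab·sin(C):
A = ½·9.8·10.3·sin(99.0°) = ½·100.94·0.987688 = 49.85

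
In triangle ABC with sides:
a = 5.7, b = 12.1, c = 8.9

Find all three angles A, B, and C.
By the law of cosines:
cos(A) = (b² + c² - a²)/(2bc) = 0.896694  →  A = 26.27°
cos(B) = (a² + c² - b²)/(2ac) = -0.342105  →  B = 110°
cos(C) = (a² + b² - c²)/(2ab) = 0.722706  →  C = 43.72°
Check: A + B + C = 180.0° ✓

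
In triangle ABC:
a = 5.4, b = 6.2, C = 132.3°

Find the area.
Using A = ½ab·sin(C):
A = ½·5.4·6.2·sin(132.3°) = ½·33.48·0.739631 = 12.38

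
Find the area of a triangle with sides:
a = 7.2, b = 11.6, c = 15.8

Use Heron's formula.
s = (a+b+c)/2 = (7.2+11.6+15.8)/2 = 17.3
A = √(s(s-a)(s-b)(s-c)) = √(17.3·10.1·5.7·1.5)
A = √1493.94 = 38.65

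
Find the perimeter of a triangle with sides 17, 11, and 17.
Perimeter = sum of all sides
Perimeter = 17 + 11 + 17
Perimeter = 45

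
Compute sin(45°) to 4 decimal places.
sin(45 degrees) = sqrt(2)/2
Decimal approximation: 0.7071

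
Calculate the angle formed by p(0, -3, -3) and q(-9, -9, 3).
p·q = 18, |p|² = 18, |q|² = 171
cos θ = 18/√3078 ≈ 0.3244
θ ≈ 71.07°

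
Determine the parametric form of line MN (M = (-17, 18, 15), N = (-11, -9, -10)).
Direction vector d = N - M = (6, -27, -25)
x = -17 + 6t, y = 18 - 27t, z = 15 - 25t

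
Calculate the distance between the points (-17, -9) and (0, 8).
Using the distance formula: d = sqrt((x₂-x₁)² + (y₂-y₁)²)
dx = 0 - (-17) = 17
dy = 8 - (-9) = 17
d = sqrt(17² + 17²) = sqrt(289 + 289) = sqrt(578) = 24.04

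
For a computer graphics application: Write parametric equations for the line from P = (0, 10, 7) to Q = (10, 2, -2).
Direction vector d = Q - P = (10, -8, -9)
x = 0 + 10t, y = 10 - 8t, z = 7 - 9t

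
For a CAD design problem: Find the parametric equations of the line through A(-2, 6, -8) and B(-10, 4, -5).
Direction vector d = B - A = (-8, -2, 3)
x = -2 - 8t, y = 6 - 2t, z = -8 + 3t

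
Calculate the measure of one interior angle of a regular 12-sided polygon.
Interior angle of a regular n-gon = (n-2)*180/n
Interior angle = (12-2)*180/12
Interior angle = 10*180/12
Interior angle = 1800/12
Interior angle = 150 degrees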